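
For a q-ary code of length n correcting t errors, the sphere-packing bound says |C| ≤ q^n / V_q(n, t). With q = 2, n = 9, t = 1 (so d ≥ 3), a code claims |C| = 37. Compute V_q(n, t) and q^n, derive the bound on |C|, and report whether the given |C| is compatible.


V_q(n, t) = 10, q^n = 512, Hamming bound = 51, |C| = 37 ≤ bound (satisfied).

Step 1: Compute V_q(n, t) = Σ_{j=0}^1 C(n, j) (q−1)^j.
  j = 0: C(9,0)·(1)^0 = 1·1 = 1.
  j = 1: C(9,1)·(1)^1 = 9·1 = 9.
  V_q(n, t) = 1 + 9 = 10.
Step 2: q^n = 2^9 = 512.
Step 3: Hamming bound ⌊q^n / V_q(n,t)⌋ = ⌊512/10⌋ = 51.
Step 4: Compare |C| = 37 to 51: satisfied.
The claimed |C| lies below the Hamming bound.


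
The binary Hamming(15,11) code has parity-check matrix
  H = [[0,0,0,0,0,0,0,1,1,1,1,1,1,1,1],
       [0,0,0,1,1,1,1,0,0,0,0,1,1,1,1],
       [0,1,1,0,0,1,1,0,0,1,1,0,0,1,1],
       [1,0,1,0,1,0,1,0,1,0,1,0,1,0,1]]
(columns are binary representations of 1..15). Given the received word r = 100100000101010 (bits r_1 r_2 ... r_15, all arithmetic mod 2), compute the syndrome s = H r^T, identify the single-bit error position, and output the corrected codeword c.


s = (1, 1, 0, 1)^T, error position = 13, corrected codeword c = 100100000101110

Compute s = H r^T mod 2 one row at a time:
  s_1 = 0 + 0 + 1 + 0 + 1 + 0 + 1 + 0 = 3 ≡ 1 (mod 2).
  s_2 = 1 + 0 + 0 + 0 + 1 + 0 + 1 + 0 = 3 ≡ 1 (mod 2).
  s_3 = 0 + 0 + 0 + 0 + 1 + 0 + 1 + 0 = 2 ≡ 0 (mod 2).
  s_4 = 1 + 0 + 0 + 0 + 0 + 0 + 0 + 0 = 1 ≡ 1 (mod 2).
s = (1, 1, 0, 1)^T — this equals column 13 of H (binary 1101), so error is at position 13.
Correct: flip bit 13 of r = 100100000101010 to get c = 100100000101110.


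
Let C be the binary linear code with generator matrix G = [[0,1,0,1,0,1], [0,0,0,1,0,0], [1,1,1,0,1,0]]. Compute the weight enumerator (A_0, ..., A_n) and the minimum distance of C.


Weight distribution: A_0 = 1, A_1 = 1, A_2 = 1, A_3 = 1, A_4 = 2, A_5 = 2. Minimum distance d = 1.

Enumerate all 2^3 = 8 messages m ∈ F_2^3.
For each, compute codeword c = mG in F_2^6, then tally its weight.
  m = 000 → c = 000000, weight = 0.
  m = 100 → c = 010101, weight = 3.
  m = 010 → c = 000100, weight = 1.
  m = 110 → c = 010001, weight = 2.
  m = 001 → c = 111010, weight = 4.
  m = 101 → c = 101111, weight = 5.
  m = 011 → c = 111110, weight = 5.
  m = 111 → c = 101011, weight = 4.
Tally weights:
  weight 0: 1 codewords.
  weight 1: 1 codewords.
  weight 2: 1 codewords.
  weight 3: 1 codewords.
  weight 4: 2 codewords.
  weight 5: 2 codewords.
Minimum distance d = smallest w > 0 with A_w > 0 = 1.
Sanity: Σ A_w = 8 = 2^3 = 8 ✓.


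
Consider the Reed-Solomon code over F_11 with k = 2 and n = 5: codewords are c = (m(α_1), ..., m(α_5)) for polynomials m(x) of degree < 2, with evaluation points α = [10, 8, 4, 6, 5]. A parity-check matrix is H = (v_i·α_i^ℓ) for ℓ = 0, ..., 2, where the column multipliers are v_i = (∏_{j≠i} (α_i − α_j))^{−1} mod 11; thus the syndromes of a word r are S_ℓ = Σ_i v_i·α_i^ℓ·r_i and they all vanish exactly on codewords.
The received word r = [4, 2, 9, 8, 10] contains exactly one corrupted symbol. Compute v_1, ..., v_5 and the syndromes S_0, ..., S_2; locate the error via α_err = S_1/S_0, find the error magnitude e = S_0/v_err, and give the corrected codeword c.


S = (6, 3, 7), error at position 4, error magnitude e = 8, c = [4, 2, 9, 0, 10].

Step 1: column multipliers v_i = (∏_{j≠i}(α_i − α_j))^{−1} mod 11.
  i = 1 (α = 10): (10−8)(10−4)(10−6)(10−5) = 2·6·4·5 = 240 ≡ 9, so v_1 = 9^{−1} = 5 (mod 11).
  i = 2 (α = 8): (8−10)(8−4)(8−6)(8−5) = (−2)·4·2·3 = −48 ≡ 7, so v_2 = 7^{−1} = 8 (mod 11).
  i = 3 (α = 4): (4−10)(4−8)(4−6)(4−5) = (−6)·(−4)·(−2)·(−1) = 48 ≡ 4, so v_3 = 4^{−1} = 3 (mod 11).
  i = 4 (α = 6): (6−10)(6−8)(6−4)(6−5) = (−4)·(−2)·2·1 = 16 ≡ 5, so v_4 = 5^{−1} = 9 (mod 11).
  i = 5 (α = 5): (5−10)(5−8)(5−4)(5−6) = (−5)·(−3)·1·(−1) = −15 ≡ 7, so v_5 = 7^{−1} = 8 (mod 11).
  v = [5, 8, 3, 9, 8].
Step 2: syndromes of r = [4, 2, 9, 8, 10] (all sums mod 11).
  S_0 = Σ v_i r_i = 5·4 + 8·2 + 3·9 + 9·8 + 8·10 = 215 ≡ 6.
  S_1 = Σ v_i α_i r_i = 5·10·4 + 8·8·2 + 3·4·9 + 9·6·8 + 8·5·10 = 1268 ≡ 3.
  α_i^2 mod 11 = [1, 9, 5, 3, 3].
  S_2 = Σ v_i α_i^2 r_i = 5·1·4 + 8·9·2 + 3·5·9 + 9·3·8 + 8·3·10 = 755 ≡ 7.
  S = (6, 3, 7) ≠ 0, so r is not a codeword (an error is present).
Step 3: locate the error. For a single error e at position i, S_ℓ = v_i·e·α_i^ℓ, so α_err = S_1/S_0.
  S_0^{−1} = 6^{−1} = 2 (mod 11), so α_err = 3·2 = 6 ≡ 6 = α_4. Error position i = 4.
  Consistency check: S_2/S_1 = 7·4 = 28 ≡ 6 = α_err ✓ (single-error assumption holds).
Step 4: error magnitude e = S_0/v_4 = S_0·∏_{j≠4}(α_4 − α_j) = 6·5 = 30 ≡ 8 (mod 11).
Step 5: correct position 4: c_4 = r_4 − e = 8 − 8 ≡ 0 (mod 11). Hence c = [4, 2, 9, 0, 10].
  Check: interpolating c through the α_i gives m(x) = 5 + 1·x (degree < 2) with m(α_i) = c_i for every i, so c is indeed a codeword.


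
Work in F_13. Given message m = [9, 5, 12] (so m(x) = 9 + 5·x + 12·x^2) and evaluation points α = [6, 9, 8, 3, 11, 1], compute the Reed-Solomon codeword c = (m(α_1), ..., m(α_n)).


c = [3, 12, 11, 2, 8, 0]

Message polynomial: m(x) = 9 + 5·x + 12·x^2 (mod 13).
For each evaluation point α_i, compute m(α_i) mod 13:
  α_1 = 6: Horner steps 12 → 12 → 3, so m(6) = 3.
  α_2 = 9: Horner steps 12 → 9 → 12, so m(9) = 12.
  α_3 = 8: Horner steps 12 → 10 → 11, so m(8) = 11.
  α_4 = 3: Horner steps 12 → 2 → 2, so m(3) = 2.
  α_5 = 11: Horner steps 12 → 7 → 8, so m(11) = 8.
  α_6 = 1: Horner steps 12 → 4 → 0, so m(1) = 0.
Codeword c = [3, 12, 11, 2, 8, 0] ∈ F_13^6.


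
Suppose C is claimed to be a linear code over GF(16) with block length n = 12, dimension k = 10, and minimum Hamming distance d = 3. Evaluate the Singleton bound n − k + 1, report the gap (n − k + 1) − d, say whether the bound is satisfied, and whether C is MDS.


Singleton RHS = n − k + 1 = 3, slack = 0, bound satisfied, MDS.

Singleton bound: d ≤ n − k + 1.
Here n = 12, k = 10, so n − k + 1 = 3.
Given d = 3, check d ≤ 3: YES.
Slack = (n − k + 1) − d = 0.
The code is MDS (slack = 0).
Description: the claimed parameters are [12, 10, 3]_16; such a code would be MDS (meets Singleton bound).


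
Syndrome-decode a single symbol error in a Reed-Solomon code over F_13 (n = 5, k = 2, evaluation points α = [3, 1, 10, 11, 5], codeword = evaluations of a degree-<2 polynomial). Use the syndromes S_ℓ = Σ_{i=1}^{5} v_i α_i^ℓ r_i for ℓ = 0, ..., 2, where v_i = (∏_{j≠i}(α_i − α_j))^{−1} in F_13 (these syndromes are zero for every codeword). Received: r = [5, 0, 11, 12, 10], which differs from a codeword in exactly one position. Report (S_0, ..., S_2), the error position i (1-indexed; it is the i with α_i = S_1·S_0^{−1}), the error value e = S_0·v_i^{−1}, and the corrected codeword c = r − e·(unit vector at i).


S = (6, 8, 2), error at position 3, error magnitude e = 8, c = [5, 0, 3, 12, 10].

Step 1: column multipliers v_i = (∏_{j≠i}(α_i − α_j))^{−1} mod 13.
  i = 1 (α = 3): (3−1)(3−10)(3−11)(3−5) = 2·(−7)·(−8)·(−2) = −224 ≡ 10, so v_1 = 10^{−1} = 4 (mod 13).
  i = 2 (α = 1): (1−3)(1−10)(1−11)(1−5) = (−2)·(−9)·(−10)·(−4) = 720 ≡ 5, so v_2 = 5^{−1} = 8 (mod 13).
  i = 3 (α = 10): (10−3)(10−1)(10−11)(10−5) = 7·9·(−1)·5 = −315 ≡ 10, so v_3 = 10^{−1} = 4 (mod 13).
  i = 4 (α = 11): (11−3)(11−1)(11−10)(11−5) = 8·10·1·6 = 480 ≡ 12, so v_4 = 12^{−1} = 12 (mod 13).
  i = 5 (α = 5): (5−3)(5−1)(5−10)(5−11) = 2·4·(−5)·(−6) = 240 ≡ 6, so v_5 = 6^{−1} = 11 (mod 13).
  v = [4, 8, 4, 12, 11].
Step 2: syndromes of r = [5, 0, 11, 12, 10] (all sums mod 13).
  S_0 = Σ v_i r_i = 4·5 + 8·0 + 4·11 + 12·12 + 11·10 = 318 ≡ 6.
  S_1 = Σ v_i α_i r_i = 4·3·5 + 8·1·0 + 4·10·11 + 12·11·12 + 11·5·10 = 2634 ≡ 8.
  α_i^2 mod 13 = [9, 1, 9, 4, 12].
  S_2 = Σ v_i α_i^2 r_i = 4·9·5 + 8·1·0 + 4·9·11 + 12·4·12 + 11·12·10 = 2472 ≡ 2.
  S = (6, 8, 2) ≠ 0, so r is not a codeword (an error is present).
Step 3: locate the error. For a single error e at position i, S_ℓ = v_i·e·α_i^ℓ, so α_err = S_1/S_0.
  S_0^{−1} = 6^{−1} = 11 (mod 13), so α_err = 8·11 = 88 ≡ 10 = α_3. Error position i = 3.
  Consistency check: S_2/S_1 = 2·5 = 10 ≡ 10 = α_err ✓ (single-error assumption holds).
Step 4: error magnitude e = S_0/v_3 = S_0·∏_{j≠3}(α_3 − α_j) = 6·10 = 60 ≡ 8 (mod 13).
Step 5: correct position 3: c_3 = r_3 − e = 11 − 8 ≡ 3 (mod 13). Hence c = [5, 0, 3, 12, 10].
  Check: interpolating c through the α_i gives m(x) = 4 + 9·x (degree < 2) with m(α_i) = c_i for every i, so c is indeed a codeword.


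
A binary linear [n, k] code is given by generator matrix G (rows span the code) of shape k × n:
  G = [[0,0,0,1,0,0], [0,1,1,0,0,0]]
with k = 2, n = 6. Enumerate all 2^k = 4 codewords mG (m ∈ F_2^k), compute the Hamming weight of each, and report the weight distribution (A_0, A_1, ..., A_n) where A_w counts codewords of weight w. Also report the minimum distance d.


Weight distribution: A_0 = 1, A_1 = 1, A_2 = 1, A_3 = 1. Minimum distance d = 1.

Enumerate all 2^2 = 4 messages m ∈ F_2^2.
For each, compute codeword c = mG in F_2^6, then tally its weight.
  m = 00 → c = 000000, weight = 0.
  m = 10 → c = 000100, weight = 1.
  m = 01 → c = 011000, weight = 2.
  m = 11 → c = 011100, weight = 3.
Tally weights:
  weight 0: 1 codewords.
  weight 1: 1 codewords.
  weight 2: 1 codewords.
  weight 3: 1 codewords.
Minimum distance d = smallest w > 0 with A_w > 0 = 1.
Sanity: Σ A_w = 4 = 2^2 = 4 ✓.


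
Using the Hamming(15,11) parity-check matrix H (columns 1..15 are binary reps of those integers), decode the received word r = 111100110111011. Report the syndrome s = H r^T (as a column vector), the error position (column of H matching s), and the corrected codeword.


s = (0, 1, 1, 1)^T, error position = 7, corrected codeword c = 111100010111011

Compute s = H r^T mod 2 one row at a time:
  s_1 = 1 + 0 + 1 + 1 + 1 + 0 + 1 + 1 = 6 ≡ 0 (mod 2).
  s_2 = 1 + 0 + 0 + 1 + 1 + 0 + 1 + 1 = 5 ≡ 1 (mod 2).
  s_3 = 1 + 1 + 0 + 1 + 1 + 1 + 1 + 1 = 7 ≡ 1 (mod 2).
  s_4 = 1 + 1 + 0 + 1 + 0 + 1 + 0 + 1 = 5 ≡ 1 (mod 2).
s = (0, 1, 1, 1)^T — this equals column 7 of H (binary 0111), so error is at position 7.
Correct: flip bit 7 of r = 111100110111011 to get c = 111100010111011.


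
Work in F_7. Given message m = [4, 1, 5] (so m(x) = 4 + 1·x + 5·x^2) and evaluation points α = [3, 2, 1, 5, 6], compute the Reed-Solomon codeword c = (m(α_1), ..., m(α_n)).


c = [3, 5, 3, 1, 1]

Message polynomial: m(x) = 4 + 1·x + 5·x^2 (mod 7).
For each evaluation point α_i, compute m(α_i) mod 7:
  α_1 = 3: Horner steps 5 → 2 → 3, so m(3) = 3.
  α_2 = 2: Horner steps 5 → 4 → 5, so m(2) = 5.
  α_3 = 1: Horner steps 5 → 6 → 3, so m(1) = 3.
  α_4 = 5: Horner steps 5 → 5 → 1, so m(5) = 1.
  α_5 = 6: Horner steps 5 → 3 → 1, so m(6) = 1.
Codeword c = [3, 5, 3, 1, 1] ∈ F_7^5.


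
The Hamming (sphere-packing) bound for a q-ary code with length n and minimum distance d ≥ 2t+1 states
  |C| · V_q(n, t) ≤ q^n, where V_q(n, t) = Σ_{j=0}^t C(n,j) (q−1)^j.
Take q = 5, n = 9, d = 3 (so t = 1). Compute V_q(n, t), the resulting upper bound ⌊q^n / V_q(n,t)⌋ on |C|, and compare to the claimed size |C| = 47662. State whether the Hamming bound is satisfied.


V_q(n, t) = 37, q^n = 1953125, Hamming bound = 52787, |C| = 47662 ≤ bound (satisfied).

Step 1: Compute V_q(n, t) = Σ_{j=0}^1 C(n, j) (q−1)^j.
  j = 0: C(9,0)·(4)^0 = 1·1 = 1.
  j = 1: C(9,1)·(4)^1 = 9·4 = 36.
  V_q(n, t) = 1 + 36 = 37.
Step 2: q^n = 5^9 = 1953125.
Step 3: Hamming bound ⌊q^n / V_q(n,t)⌋ = ⌊1953125/37⌋ = 52787.
Step 4: Compare |C| = 47662 to 52787: satisfied.
The claimed |C| lies below the Hamming bound.


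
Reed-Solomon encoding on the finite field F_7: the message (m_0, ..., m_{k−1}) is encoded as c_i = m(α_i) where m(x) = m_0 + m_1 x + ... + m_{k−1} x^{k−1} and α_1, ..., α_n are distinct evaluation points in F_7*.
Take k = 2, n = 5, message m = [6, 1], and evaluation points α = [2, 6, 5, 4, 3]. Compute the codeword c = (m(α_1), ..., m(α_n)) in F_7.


c = [1, 5, 4, 3, 2]

Message polynomial: m(x) = 6 + 1·x (mod 7).
For each evaluation point α_i, compute m(α_i) mod 7:
  α_1 = 2: Horner steps 1 → 1, so m(2) = 1.
  α_2 = 6: Horner steps 1 → 5, so m(6) = 5.
  α_3 = 5: Horner steps 1 → 4, so m(5) = 4.
  α_4 = 4: Horner steps 1 → 3, so m(4) = 3.
  α_5 = 3: Horner steps 1 → 2, so m(3) = 2.
Codeword c = [1, 5, 4, 3, 2] ∈ F_7^5.


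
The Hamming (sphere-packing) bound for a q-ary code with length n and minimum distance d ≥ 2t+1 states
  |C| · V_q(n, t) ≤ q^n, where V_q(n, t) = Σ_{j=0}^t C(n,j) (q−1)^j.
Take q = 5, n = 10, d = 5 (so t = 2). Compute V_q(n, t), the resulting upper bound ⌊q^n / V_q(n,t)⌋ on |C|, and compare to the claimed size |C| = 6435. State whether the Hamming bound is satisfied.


V_q(n, t) = 761, q^n = 9765625, Hamming bound = 12832, |C| = 6435 ≤ bound (satisfied).

Step 1: Compute V_q(n, t) = Σ_{j=0}^2 C(n, j) (q−1)^j.
  j = 0: C(10,0)·(4)^0 = 1·1 = 1.
  j = 1: C(10,1)·(4)^1 = 10·4 = 40.
  j = 2: C(10,2)·(4)^2 = 45·16 = 720.
  V_q(n, t) = 1 + 40 + 720 = 761.
Step 2: q^n = 5^10 = 9765625.
Step 3: Hamming bound ⌊q^n / V_q(n,t)⌋ = ⌊9765625/761⌋ = 12832.
Step 4: Compare |C| = 6435 to 12832: satisfied.
The claimed |C| lies below the Hamming bound.


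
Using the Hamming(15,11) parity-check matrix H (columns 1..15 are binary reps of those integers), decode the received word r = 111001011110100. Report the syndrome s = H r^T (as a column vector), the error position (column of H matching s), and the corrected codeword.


s = (1, 0, 1, 1)^T, error position = 11, corrected codeword c = 111001011100100

Compute s = H r^T mod 2 one row at a time:
  s_1 = 1 + 1 + 1 + 1 + 0 + 1 + 0 + 0 = 5 ≡ 1 (mod 2).
  s_2 = 0 + 0 + 1 + 0 + 0 + 1 + 0 + 0 = 2 ≡ 0 (mod 2).
  s_3 = 1 + 1 + 1 + 0 + 1 + 1 + 0 + 0 = 5 ≡ 1 (mod 2).
  s_4 = 1 + 1 + 0 + 0 + 1 + 1 + 1 + 0 = 5 ≡ 1 (mod 2).
s = (1, 0, 1, 1)^T — this equals column 11 of H (binary 1011), so error is at position 11.
Correct: flip bit 11 of r = 111001011110100 to get c = 111001011100100.


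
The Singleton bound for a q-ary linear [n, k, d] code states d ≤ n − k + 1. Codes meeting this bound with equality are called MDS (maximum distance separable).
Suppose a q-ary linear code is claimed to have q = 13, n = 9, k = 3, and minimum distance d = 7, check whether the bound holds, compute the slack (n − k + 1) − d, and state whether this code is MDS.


Singleton RHS = n − k + 1 = 7, slack = 0, bound satisfied, MDS.

Singleton bound: d ≤ n − k + 1.
Here n = 9, k = 3, so n − k + 1 = 7.
Given d = 7, check d ≤ 7: YES.
Slack = (n − k + 1) − d = 0.
The code is MDS (slack = 0).
Description: the claimed parameters are [9, 3, 7]_13; such a code would be MDS (meets Singleton bound).


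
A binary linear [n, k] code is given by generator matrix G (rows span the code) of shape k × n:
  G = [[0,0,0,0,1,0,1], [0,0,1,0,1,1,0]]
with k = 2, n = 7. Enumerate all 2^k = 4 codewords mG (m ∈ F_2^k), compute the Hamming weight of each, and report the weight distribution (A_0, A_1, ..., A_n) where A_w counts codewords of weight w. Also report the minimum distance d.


Weight distribution: A_0 = 1, A_2 = 1, A_3 = 2. Minimum distance d = 2.

Enumerate all 2^2 = 4 messages m ∈ F_2^2.
For each, compute codeword c = mG in F_2^7, then tally its weight.
  m = 00 → c = 0000000, weight = 0.
  m = 10 → c = 0000101, weight = 2.
  m = 01 → c = 0010110, weight = 3.
  m = 11 → c = 0010011, weight = 3.
Tally weights:
  weight 0: 1 codewords.
  weight 2: 1 codewords.
  weight 3: 2 codewords.
Minimum distance d = smallest w > 0 with A_w > 0 = 2.
Sanity: Σ A_w = 4 = 2^2 = 4 ✓.


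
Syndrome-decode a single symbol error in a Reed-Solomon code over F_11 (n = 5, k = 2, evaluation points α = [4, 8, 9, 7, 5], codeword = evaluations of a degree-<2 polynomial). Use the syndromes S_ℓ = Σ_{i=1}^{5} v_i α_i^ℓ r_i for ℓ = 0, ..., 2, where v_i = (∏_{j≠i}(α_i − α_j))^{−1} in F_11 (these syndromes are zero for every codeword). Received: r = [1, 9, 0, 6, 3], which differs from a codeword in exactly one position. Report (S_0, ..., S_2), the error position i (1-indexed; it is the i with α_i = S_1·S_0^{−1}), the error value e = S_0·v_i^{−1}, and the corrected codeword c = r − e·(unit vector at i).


S = (10, 4, 6), error at position 4, error magnitude e = 10, c = [1, 9, 0, 7, 3].

Step 1: column multipliers v_i = (∏_{j≠i}(α_i − α_j))^{−1} mod 11.
  i = 1 (α = 4): (4−8)(4−9)(4−7)(4−5) = (−4)·(−5)·(−3)·(−1) = 60 ≡ 5, so v_1 = 5^{−1} = 9 (mod 11).
  i = 2 (α = 8): (8−4)(8−9)(8−7)(8−5) = 4·(−1)·1·3 = −12 ≡ 10, so v_2 = 10^{−1} = 10 (mod 11).
  i = 3 (α = 9): (9−4)(9−8)(9−7)(9−5) = 5·1·2·4 = 40 ≡ 7, so v_3 = 7^{−1} = 8 (mod 11).
  i = 4 (α = 7): (7−4)(7−8)(7−9)(7−5) = 3·(−1)·(−2)·2 = 12 ≡ 1, so v_4 = 1^{−1} = 1 (mod 11).
  i = 5 (α = 5): (5−4)(5−8)(5−9)(5−7) = 1·(−3)·(−4)·(−2) = −24 ≡ 9, so v_5 = 9^{−1} = 5 (mod 11).
  v = [9, 10, 8, 1, 5].
Step 2: syndromes of r = [1, 9, 0, 6, 3] (all sums mod 11).
  S_0 = Σ v_i r_i = 9·1 + 10·9 + 8·0 + 1·6 + 5·3 = 120 ≡ 10.
  S_1 = Σ v_i α_i r_i = 9·4·1 + 10·8·9 + 8·9·0 + 1·7·6 + 5·5·3 = 873 ≡ 4.
  α_i^2 mod 11 = [5, 9, 4, 5, 3].
  S_2 = Σ v_i α_i^2 r_i = 9·5·1 + 10·9·9 + 8·4·0 + 1·5·6 + 5·3·3 = 930 ≡ 6.
  S = (10, 4, 6) ≠ 0, so r is not a codeword (an error is present).
Step 3: locate the error. For a single error e at position i, S_ℓ = v_i·e·α_i^ℓ, so α_err = S_1/S_0.
  S_0^{−1} = 10^{−1} = 10 (mod 11), so α_err = 4·10 = 40 ≡ 7 = α_4. Error position i = 4.
  Consistency check: S_2/S_1 = 6·3 = 18 ≡ 7 = α_err ✓ (single-error assumption holds).
Step 4: error magnitude e = S_0/v_4 = S_0·∏_{j≠4}(α_4 − α_j) = 10·1 = 10 ≡ 10 (mod 11).
Step 5: correct position 4: c_4 = r_4 − e = 6 − 10 ≡ 7 (mod 11). Hence c = [1, 9, 0, 7, 3].
  Check: interpolating c through the α_i gives m(x) = 4 + 2·x (degree < 2) with m(α_i) = c_i for every i, so c is indeed a codeword.


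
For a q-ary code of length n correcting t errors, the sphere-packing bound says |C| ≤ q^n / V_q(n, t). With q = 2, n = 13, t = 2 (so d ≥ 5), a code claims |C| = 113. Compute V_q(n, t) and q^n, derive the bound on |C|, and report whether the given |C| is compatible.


V_q(n, t) = 92, q^n = 8192, Hamming bound = 89, |C| = 113 > bound (violated).

Step 1: Compute V_q(n, t) = Σ_{j=0}^2 C(n, j) (q−1)^j.
  j = 0: C(13,0)·(1)^0 = 1·1 = 1.
  j = 1: C(13,1)·(1)^1 = 13·1 = 13.
  j = 2: C(13,2)·(1)^2 = 78·1 = 78.
  V_q(n, t) = 1 + 13 + 78 = 92.
Step 2: q^n = 2^13 = 8192.
Step 3: Hamming bound ⌊q^n / V_q(n,t)⌋ = ⌊8192/92⌋ = 89.
Step 4: Compare |C| = 113 to 89: violated.
The claimed |C| lies above the Hamming bound, so no 2-ary code of length 13 with d ≥ 5 can have 113 codewords.


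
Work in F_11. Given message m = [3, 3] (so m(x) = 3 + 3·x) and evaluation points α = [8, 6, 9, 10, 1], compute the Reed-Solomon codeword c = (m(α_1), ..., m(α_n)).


c = [5, 10, 8, 0, 6]

Message polynomial: m(x) = 3 + 3·x (mod 11).
For each evaluation point α_i, compute m(α_i) mod 11:
  α_1 = 8: Horner steps 3 → 5, so m(8) = 5.
  α_2 = 6: Horner steps 3 → 10, so m(6) = 10.
  α_3 = 9: Horner steps 3 → 8, so m(9) = 8.
  α_4 = 10: Horner steps 3 → 0, so m(10) = 0.
  α_5 = 1: Horner steps 3 → 6, so m(1) = 6.
Codeword c = [5, 10, 8, 0, 6] ∈ F_11^5.


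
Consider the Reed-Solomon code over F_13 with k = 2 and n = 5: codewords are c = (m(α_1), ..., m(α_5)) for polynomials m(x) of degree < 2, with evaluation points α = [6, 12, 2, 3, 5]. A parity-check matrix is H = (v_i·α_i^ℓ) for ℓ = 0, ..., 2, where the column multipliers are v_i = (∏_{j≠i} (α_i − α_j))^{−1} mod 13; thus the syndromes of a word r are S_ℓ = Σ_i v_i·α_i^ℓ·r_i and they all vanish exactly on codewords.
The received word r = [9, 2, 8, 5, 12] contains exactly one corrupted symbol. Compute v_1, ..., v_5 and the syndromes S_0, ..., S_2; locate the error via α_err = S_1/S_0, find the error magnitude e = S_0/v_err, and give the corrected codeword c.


S = (5, 8, 5), error at position 2, error magnitude e = 11, c = [9, 4, 8, 5, 12].

Step 1: column multipliers v_i = (∏_{j≠i}(α_i − α_j))^{−1} mod 13.
  i = 1 (α = 6): (6−12)(6−2)(6−3)(6−5) = (−6)·4·3·1 = −72 ≡ 6, so v_1 = 6^{−1} = 11 (mod 13).
  i = 2 (α = 12): (12−6)(12−2)(12−3)(12−5) = 6·10·9·7 = 3780 ≡ 10, so v_2 = 10^{−1} = 4 (mod 13).
  i = 3 (α = 2): (2−6)(2−12)(2−3)(2−5) = (−4)·(−10)·(−1)·(−3) = 120 ≡ 3, so v_3 = 3^{−1} = 9 (mod 13).
  i = 4 (α = 3): (3−6)(3−12)(3−2)(3−5) = (−3)·(−9)·1·(−2) = −54 ≡ 11, so v_4 = 11^{−1} = 6 (mod 13).
  i = 5 (α = 5): (5−6)(5−12)(5−2)(5−3) = (−1)·(−7)·3·2 = 42 ≡ 3, so v_5 = 3^{−1} = 9 (mod 13).
  v = [11, 4, 9, 6, 9].
Step 2: syndromes of r = [9, 2, 8, 5, 12] (all sums mod 13).
  S_0 = Σ v_i r_i = 11·9 + 4·2 + 9·8 + 6·5 + 9·12 = 317 ≡ 5.
  S_1 = Σ v_i α_i r_i = 11·6·9 + 4·12·2 + 9·2·8 + 6·3·5 + 9·5·12 = 1464 ≡ 8.
  α_i^2 mod 13 = [10, 1, 4, 9, 12].
  S_2 = Σ v_i α_i^2 r_i = 11·10·9 + 4·1·2 + 9·4·8 + 6·9·5 + 9·12·12 = 2852 ≡ 5.
  S = (5, 8, 5) ≠ 0, so r is not a codeword (an error is present).
Step 3: locate the error. For a single error e at position i, S_ℓ = v_i·e·α_i^ℓ, so α_err = S_1/S_0.
  S_0^{−1} = 5^{−1} = 8 (mod 13), so α_err = 8·8 = 64 ≡ 12 = α_2. Error position i = 2.
  Consistency check: S_2/S_1 = 5·5 = 25 ≡ 12 = α_err ✓ (single-error assumption holds).
Step 4: error magnitude e = S_0/v_2 = S_0·∏_{j≠2}(α_2 − α_j) = 5·10 = 50 ≡ 11 (mod 13).
Step 5: correct position 2: c_2 = r_2 − e = 2 − 11 ≡ 4 (mod 13). Hence c = [9, 4, 8, 5, 12].
  Check: interpolating c through the α_i gives m(x) = 1 + 10·x (degree < 2) with m(α_i) = c_i for every i, so c is indeed a codeword.


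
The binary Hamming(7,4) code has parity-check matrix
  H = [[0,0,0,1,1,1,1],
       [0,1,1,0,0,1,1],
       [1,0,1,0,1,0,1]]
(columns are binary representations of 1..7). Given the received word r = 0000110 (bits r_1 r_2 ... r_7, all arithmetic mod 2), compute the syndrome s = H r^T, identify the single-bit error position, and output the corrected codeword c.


s = (0, 1, 1)^T, error position = 3, corrected codeword c = 0010110

Compute s = H r^T mod 2 one row at a time:
  s_1 = 0 + 1 + 1 + 0 = 2 ≡ 0 (mod 2).
  s_2 = 0 + 0 + 1 + 0 = 1 ≡ 1 (mod 2).
  s_3 = 0 + 0 + 1 + 0 = 1 ≡ 1 (mod 2).
s = (0, 1, 1)^T — this equals column 3 of H (binary 011), so error is at position 3.
Correct: flip bit 3 of r = 0000110 to get c = 0010110.


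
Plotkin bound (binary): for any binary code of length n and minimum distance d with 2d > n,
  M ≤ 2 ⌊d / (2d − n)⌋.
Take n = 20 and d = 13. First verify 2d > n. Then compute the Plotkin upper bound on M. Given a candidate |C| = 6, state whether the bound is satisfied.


Plotkin bound M ≤ 4; given |C| = 6 > bound (violated).

Check applicability: 2d = 26, n = 20.
2d − n = 6 > 0, so Plotkin applies.
Compute d/(2d−n) = 13/6 ≈ 2.1667.
⌊d/(2d−n)⌋ = 2.
Plotkin bound: M ≤ 2·2 = 4.
Given |C| = 6, check: VIOLATED.
This |C| is above the Plotkin bound, so no binary code with n = 20, d = 13 and 6 codewords exists.


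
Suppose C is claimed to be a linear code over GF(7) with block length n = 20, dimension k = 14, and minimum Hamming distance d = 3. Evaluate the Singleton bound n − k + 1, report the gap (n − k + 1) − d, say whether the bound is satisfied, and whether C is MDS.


Singleton RHS = n − k + 1 = 7, slack = 4, bound satisfied, not MDS.

Singleton bound: d ≤ n − k + 1.
Here n = 20, k = 14, so n − k + 1 = 7.
Given d = 3, check d ≤ 7: YES.
Slack = (n − k + 1) − d = 4.
The code is NOT MDS (slack = 4 > 0).
Description: the claimed parameters are [20, 14, 3]_7; such a code would be non-MDS.


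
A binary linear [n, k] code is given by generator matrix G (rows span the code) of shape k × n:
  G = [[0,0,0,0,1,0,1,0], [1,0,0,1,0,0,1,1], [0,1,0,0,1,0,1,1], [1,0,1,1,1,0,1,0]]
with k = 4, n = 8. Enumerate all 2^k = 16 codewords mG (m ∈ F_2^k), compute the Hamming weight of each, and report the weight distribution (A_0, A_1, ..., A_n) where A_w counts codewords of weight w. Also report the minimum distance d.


Weight distribution: A_0 = 1, A_2 = 2, A_3 = 5, A_4 = 5, A_5 = 2, A_7 = 1. Minimum distance d = 2.

Enumerate all 2^4 = 16 messages m ∈ F_2^4.
For each, compute codeword c = mG in F_2^8, then tally its weight.
  m = 0000 → c = 00000000, weight = 0.
  m = 1000 → c = 00001010, weight = 2.
  m = 0100 → c = 10010011, weight = 4.
  m = 1100 → c = 10011001, weight = 4.
  m = 0010 → c = 01001011, weight = 4.
  m = 1010 → c = 01000001, weight = 2.
  m = 0110 → c = 11011000, weight = 4.
  m = 1110 → c = 11010010, weight = 4.
  m = 0001 → c = 10111010, weight = 5.
  m = 1001 → c = 10110000, weight = 3.
  m = 0101 → c = 00101001, weight = 3.
  m = 1101 → c = 00100011, weight = 3.
  m = 0011 → c = 11110001, weight = 5.
  m = 1011 → c = 11111011, weight = 7.
  m = 0111 → c = 01100010, weight = 3.
  m = 1111 → c = 01101000, weight = 3.
Tally weights:
  weight 0: 1 codewords.
  weight 2: 2 codewords.
  weight 3: 5 codewords.
  weight 4: 5 codewords.
  weight 5: 2 codewords.
  weight 7: 1 codewords.
Minimum distance d = smallest w > 0 with A_w > 0 = 2.
Sanity: Σ A_w = 16 = 2^4 = 16 ✓.


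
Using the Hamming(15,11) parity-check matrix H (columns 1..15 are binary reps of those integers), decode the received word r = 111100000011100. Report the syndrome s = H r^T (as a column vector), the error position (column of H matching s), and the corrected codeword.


s = (1, 1, 1, 0)^T, error position = 14, corrected codeword c = 111100000011110

Compute s = H r^T mod 2 one row at a time:
  s_1 = 0 + 0 + 0 + 1 + 1 + 1 + 0 + 0 = 3 ≡ 1 (mod 2).
  s_2 = 1 + 0 + 0 + 0 + 1 + 1 + 0 + 0 = 3 ≡ 1 (mod 2).
  s_3 = 1 + 1 + 0 + 0 + 0 + 1 + 0 + 0 = 3 ≡ 1 (mod 2).
  s_4 = 1 + 1 + 0 + 0 + 0 + 1 + 1 + 0 = 4 ≡ 0 (mod 2).
s = (1, 1, 1, 0)^T — this equals column 14 of H (binary 1110), so error is at position 14.
Correct: flip bit 14 of r = 111100000011100 to get c = 111100000011110.


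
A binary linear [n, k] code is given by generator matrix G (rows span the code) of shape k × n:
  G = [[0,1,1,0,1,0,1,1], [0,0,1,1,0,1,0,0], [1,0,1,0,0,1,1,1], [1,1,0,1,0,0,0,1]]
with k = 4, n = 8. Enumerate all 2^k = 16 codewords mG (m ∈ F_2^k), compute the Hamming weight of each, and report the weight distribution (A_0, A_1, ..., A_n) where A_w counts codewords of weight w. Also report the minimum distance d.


Weight distribution: A_0 = 1, A_2 = 1, A_3 = 2, A_4 = 5, A_5 = 6, A_6 = 1. Minimum distance d = 2.

Enumerate all 2^4 = 16 messages m ∈ F_2^4.
For each, compute codeword c = mG in F_2^8, then tally its weight.
  m = 0000 → c = 00000000, weight = 0.
  m = 1000 → c = 01101011, weight = 5.
  m = 0100 → c = 00110100, weight = 3.
  m = 1100 → c = 01011111, weight = 6.
  m = 0010 → c = 10100111, weight = 5.
  m = 1010 → c = 11001100, weight = 4.
  m = 0110 → c = 10010011, weight = 4.
  m = 1110 → c = 11111000, weight = 5.
  m = 0001 → c = 11010001, weight = 4.
  m = 1001 → c = 10111010, weight = 5.
  m = 0101 → c = 11100101, weight = 5.
  m = 1101 → c = 10001110, weight = 4.
  m = 0011 → c = 01110110, weight = 5.
  m = 1011 → c = 00011101, weight = 4.
  m = 0111 → c = 01000010, weight = 2.
  m = 1111 → c = 00101001, weight = 3.
Tally weights:
  weight 0: 1 codewords.
  weight 2: 1 codewords.
  weight 3: 2 codewords.
  weight 4: 5 codewords.
  weight 5: 6 codewords.
  weight 6: 1 codewords.
Minimum distance d = smallest w > 0 with A_w > 0 = 2.
Sanity: Σ A_w = 16 = 2^4 = 16 ✓.


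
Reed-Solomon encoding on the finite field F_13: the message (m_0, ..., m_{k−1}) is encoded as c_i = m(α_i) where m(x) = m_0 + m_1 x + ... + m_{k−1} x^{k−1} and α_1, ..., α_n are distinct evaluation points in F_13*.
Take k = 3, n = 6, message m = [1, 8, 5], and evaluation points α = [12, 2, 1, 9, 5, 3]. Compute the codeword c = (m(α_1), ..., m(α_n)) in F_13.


c = [11, 11, 1, 10, 10, 5]

Message polynomial: m(x) = 1 + 8·x + 5·x^2 (mod 13).
For each evaluation point α_i, compute m(α_i) mod 13:
  α_1 = 12: Horner steps 5 → 3 → 11, so m(12) = 11.
  α_2 = 2: Horner steps 5 → 5 → 11, so m(2) = 11.
  α_3 = 1: Horner steps 5 → 0 → 1, so m(1) = 1.
  α_4 = 9: Horner steps 5 → 1 → 10, so m(9) = 10.
  α_5 = 5: Horner steps 5 → 7 → 10, so m(5) = 10.
  α_6 = 3: Horner steps 5 → 10 → 5, so m(3) = 5.
Codeword c = [11, 11, 1, 10, 10, 5] ∈ F_13^6.


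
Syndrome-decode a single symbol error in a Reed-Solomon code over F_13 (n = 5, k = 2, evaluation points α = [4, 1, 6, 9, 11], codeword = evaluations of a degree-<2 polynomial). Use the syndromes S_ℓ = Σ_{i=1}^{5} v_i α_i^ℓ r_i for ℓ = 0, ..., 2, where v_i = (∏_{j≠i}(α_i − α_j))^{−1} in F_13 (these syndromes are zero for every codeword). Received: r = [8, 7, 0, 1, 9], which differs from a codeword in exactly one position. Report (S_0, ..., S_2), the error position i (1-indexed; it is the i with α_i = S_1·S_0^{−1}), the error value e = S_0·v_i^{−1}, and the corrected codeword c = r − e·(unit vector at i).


S = (5, 3, 7), error at position 5, error magnitude e = 3, c = [8, 7, 0, 1, 6].

Step 1: column multipliers v_i = (∏_{j≠i}(α_i − α_j))^{−1} mod 13.
  i = 1 (α = 4): (4−1)(4−6)(4−9)(4−11) = 3·(−2)·(−5)·(−7) = −210 ≡ 11, so v_1 = 11^{−1} = 6 (mod 13).
  i = 2 (α = 1): (1−4)(1−6)(1−9)(1−11) = (−3)·(−5)·(−8)·(−10) = 1200 ≡ 4, so v_2 = 4^{−1} = 10 (mod 13).
  i = 3 (α = 6): (6−4)(6−1)(6−9)(6−11) = 2·5·(−3)·(−5) = 150 ≡ 7, so v_3 = 7^{−1} = 2 (mod 13).
  i = 4 (α = 9): (9−4)(9−1)(9−6)(9−11) = 5·8·3·(−2) = −240 ≡ 7, so v_4 = 7^{−1} = 2 (mod 13).
  i = 5 (α = 11): (11−4)(11−1)(11−6)(11−9) = 7·10·5·2 = 700 ≡ 11, so v_5 = 11^{−1} = 6 (mod 13).
  v = [6, 10, 2, 2, 6].
Step 2: syndromes of r = [8, 7, 0, 1, 9] (all sums mod 13).
  S_0 = Σ v_i r_i = 6·8 + 10·7 + 2·0 + 2·1 + 6·9 = 174 ≡ 5.
  S_1 = Σ v_i α_i r_i = 6·4·8 + 10·1·7 + 2·6·0 + 2·9·1 + 6·11·9 = 874 ≡ 3.
  α_i^2 mod 13 = [3, 1, 10, 3, 4].
  S_2 = Σ v_i α_i^2 r_i = 6·3·8 + 10·1·7 + 2·10·0 + 2·3·1 + 6·4·9 = 436 ≡ 7.
  S = (5, 3, 7) ≠ 0, so r is not a codeword (an error is present).
Step 3: locate the error. For a single error e at position i, S_ℓ = v_i·e·α_i^ℓ, so α_err = S_1/S_0.
  S_0^{−1} = 5^{−1} = 8 (mod 13), so α_err = 3·8 = 24 ≡ 11 = α_5. Error position i = 5.
  Consistency check: S_2/S_1 = 7·9 = 63 ≡ 11 = α_err ✓ (single-error assumption holds).
Step 4: error magnitude e = S_0/v_5 = S_0·∏_{j≠5}(α_5 − α_j) = 5·11 = 55 ≡ 3 (mod 13).
Step 5: correct position 5: c_5 = r_5 − e = 9 − 3 ≡ 6 (mod 13). Hence c = [8, 7, 0, 1, 6].
  Check: interpolating c through the α_i gives m(x) = 11 + 9·x (degree < 2) with m(α_i) = c_i for every i, so c is indeed a codeword.


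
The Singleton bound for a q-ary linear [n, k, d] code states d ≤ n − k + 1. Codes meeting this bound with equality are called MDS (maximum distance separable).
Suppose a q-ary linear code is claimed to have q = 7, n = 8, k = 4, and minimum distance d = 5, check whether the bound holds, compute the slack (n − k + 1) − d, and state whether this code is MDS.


Singleton RHS = n − k + 1 = 5, slack = 0, bound satisfied, MDS.

Singleton bound: d ≤ n − k + 1.
Here n = 8, k = 4, so n − k + 1 = 5.
Given d = 5, check d ≤ 5: YES.
Slack = (n − k + 1) − d = 0.
The code is MDS (slack = 0).
Description: the claimed parameters are [8, 4, 5]_7; such a code would be MDS (meets Singleton bound).


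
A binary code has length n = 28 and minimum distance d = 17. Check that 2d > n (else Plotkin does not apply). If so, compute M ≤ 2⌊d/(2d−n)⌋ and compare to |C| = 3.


Plotkin bound M ≤ 4; given |C| = 3 ≤ bound (satisfied).

Check applicability: 2d = 34, n = 28.
2d − n = 6 > 0, so Plotkin applies.
Compute d/(2d−n) = 17/6 ≈ 2.8333.
⌊d/(2d−n)⌋ = 2.
Plotkin bound: M ≤ 2·2 = 4.
Given |C| = 3, check: satisfied.
This |C| is below the Plotkin bound.


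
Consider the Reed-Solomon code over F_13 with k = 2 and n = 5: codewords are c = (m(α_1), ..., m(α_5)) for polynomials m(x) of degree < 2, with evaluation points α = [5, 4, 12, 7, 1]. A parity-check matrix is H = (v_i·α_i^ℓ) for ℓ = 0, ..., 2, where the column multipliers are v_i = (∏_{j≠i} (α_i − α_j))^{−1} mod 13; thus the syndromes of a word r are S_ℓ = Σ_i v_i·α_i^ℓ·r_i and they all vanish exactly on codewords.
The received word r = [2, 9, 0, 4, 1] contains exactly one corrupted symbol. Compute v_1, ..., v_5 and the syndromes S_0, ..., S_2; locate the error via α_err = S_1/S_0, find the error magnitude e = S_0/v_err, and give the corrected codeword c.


S = (3, 2, 10), error at position 1, error magnitude e = 12, c = [3, 9, 0, 4, 1].

Step 1: column multipliers v_i = (∏_{j≠i}(α_i − α_j))^{−1} mod 13.
  i = 1 (α = 5): (5−4)(5−12)(5−7)(5−1) = 1·(−7)·(−2)·4 = 56 ≡ 4, so v_1 = 4^{−1} = 10 (mod 13).
  i = 2 (α = 4): (4−5)(4−12)(4−7)(4−1) = (−1)·(−8)·(−3)·3 = −72 ≡ 6, so v_2 = 6^{−1} = 11 (mod 13).
  i = 3 (α = 12): (12−5)(12−4)(12−7)(12−1) = 7·8·5·11 = 3080 ≡ 12, so v_3 = 12^{−1} = 12 (mod 13).
  i = 4 (α = 7): (7−5)(7−4)(7−12)(7−1) = 2·3·(−5)·6 = −180 ≡ 2, so v_4 = 2^{−1} = 7 (mod 13).
  i = 5 (α = 1): (1−5)(1−4)(1−12)(1−7) = (−4)·(−3)·(−11)·(−6) = 792 ≡ 12, so v_5 = 12^{−1} = 12 (mod 13).
  v = [10, 11, 12, 7, 12].
Step 2: syndromes of r = [2, 9, 0, 4, 1] (all sums mod 13).
  S_0 = Σ v_i r_i = 10·2 + 11·9 + 12·0 + 7·4 + 12·1 = 159 ≡ 3.
  S_1 = Σ v_i α_i r_i = 10·5·2 + 11·4·9 + 12·12·0 + 7·7·4 + 12·1·1 = 704 ≡ 2.
  α_i^2 mod 13 = [12, 3, 1, 10, 1].
  S_2 = Σ v_i α_i^2 r_i = 10·12·2 + 11·3·9 + 12·1·0 + 7·10·4 + 12·1·1 = 829 ≡ 10.
  S = (3, 2, 10) ≠ 0, so r is not a codeword (an error is present).
Step 3: locate the error. For a single error e at position i, S_ℓ = v_i·e·α_i^ℓ, so α_err = S_1/S_0.
  S_0^{−1} = 3^{−1} = 9 (mod 13), so α_err = 2·9 = 18 ≡ 5 = α_1. Error position i = 1.
  Consistency check: S_2/S_1 = 10·7 = 70 ≡ 5 = α_err ✓ (single-error assumption holds).
Step 4: error magnitude e = S_0/v_1 = S_0·∏_{j≠1}(α_1 − α_j) = 3·4 = 12 ≡ 12 (mod 13).
Step 5: correct position 1: c_1 = r_1 − e = 2 − 12 ≡ 3 (mod 13). Hence c = [3, 9, 0, 4, 1].
  Check: interpolating c through the α_i gives m(x) = 7 + 7·x (degree < 2) with m(α_i) = c_i for every i, so c is indeed a codeword.


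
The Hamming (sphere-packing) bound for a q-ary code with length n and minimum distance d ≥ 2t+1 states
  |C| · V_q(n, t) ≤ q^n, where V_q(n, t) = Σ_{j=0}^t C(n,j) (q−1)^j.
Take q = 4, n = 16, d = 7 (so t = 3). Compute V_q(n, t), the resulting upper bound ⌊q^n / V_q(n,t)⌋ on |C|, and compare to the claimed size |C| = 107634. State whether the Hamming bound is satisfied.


V_q(n, t) = 16249, q^n = 4294967296, Hamming bound = 264321, |C| = 107634 ≤ bound (satisfied).

Step 1: Compute V_q(n, t) = Σ_{j=0}^3 C(n, j) (q−1)^j.
  j = 0: C(16,0)·(3)^0 = 1·1 = 1.
  j = 1: C(16,1)·(3)^1 = 16·3 = 48.
  j = 2: C(16,2)·(3)^2 = 120·9 = 1080.
  j = 3: C(16,3)·(3)^3 = 560·27 = 15120.
  V_q(n, t) = 1 + 48 + 1080 + 15120 = 16249.
Step 2: q^n = 4^16 = 4294967296.
Step 3: Hamming bound ⌊q^n / V_q(n,t)⌋ = ⌊4294967296/16249⌋ = 264321.
Step 4: Compare |C| = 107634 to 264321: satisfied.
The claimed |C| lies below the Hamming bound.


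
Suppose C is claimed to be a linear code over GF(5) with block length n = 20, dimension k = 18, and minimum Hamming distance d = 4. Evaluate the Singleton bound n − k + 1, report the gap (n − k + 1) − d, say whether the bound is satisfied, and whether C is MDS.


Singleton RHS = n − k + 1 = 3, slack = -1, bound violated (no such code; not MDS).

Singleton bound: d ≤ n − k + 1.
Here n = 20, k = 18, so n − k + 1 = 3.
Given d = 4, check d ≤ 3: NO.
Slack = (n − k + 1) − d = -1.
The slack is negative: d = 4 exceeds n − k + 1 = 3 by 1, so the Singleton bound is violated and no linear [20, 18, 4]_5 code can exist. In particular it is not MDS (MDS requires d = n − k + 1 exactly).
Description: the claimed parameters are [20, 18, 4]_5; such a code would be impossible (violates the Singleton bound).


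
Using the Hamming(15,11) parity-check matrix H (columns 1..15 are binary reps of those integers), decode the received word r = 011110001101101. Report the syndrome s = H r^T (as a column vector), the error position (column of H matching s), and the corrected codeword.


s = (1, 1, 0, 1)^T, error position = 13, corrected codeword c = 011110001101001

Compute s = H r^T mod 2 one row at a time:
  s_1 = 0 + 1 + 1 + 0 + 1 + 1 + 0 + 1 = 5 ≡ 1 (mod 2).
  s_2 = 1 + 1 + 0 + 0 + 1 + 1 + 0 + 1 = 5 ≡ 1 (mod 2).
  s_3 = 1 + 1 + 0 + 0 + 1 + 0 + 0 + 1 = 4 ≡ 0 (mod 2).
  s_4 = 0 + 1 + 1 + 0 + 1 + 0 + 1 + 1 = 5 ≡ 1 (mod 2).
s = (1, 1, 0, 1)^T — this equals column 13 of H (binary 1101), so error is at position 13.
Correct: flip bit 13 of r = 011110001101101 to get c = 011110001101001.


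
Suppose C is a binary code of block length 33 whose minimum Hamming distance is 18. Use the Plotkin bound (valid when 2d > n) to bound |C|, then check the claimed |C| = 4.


Plotkin bound M ≤ 12; given |C| = 4 ≤ bound (satisfied).

Check applicability: 2d = 36, n = 33.
2d − n = 3 > 0, so Plotkin applies.
Compute d/(2d−n) = 18/3 ≈ 6.0000.
⌊d/(2d−n)⌋ = 6.
Plotkin bound: M ≤ 2·6 = 12.
Given |C| = 4, check: satisfied.
This |C| is below the Plotkin bound.


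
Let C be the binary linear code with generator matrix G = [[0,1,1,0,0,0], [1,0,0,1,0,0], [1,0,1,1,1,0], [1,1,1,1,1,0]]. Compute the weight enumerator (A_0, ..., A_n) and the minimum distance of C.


Weight distribution: A_0 = 1, A_1 = 3, A_2 = 4, A_3 = 4, A_4 = 3, A_5 = 1. Minimum distance d = 1.

Enumerate all 2^4 = 16 messages m ∈ F_2^4.
For each, compute codeword c = mG in F_2^6, then tally its weight.
  m = 0000 → c = 000000, weight = 0.
  m = 1000 → c = 011000, weight = 2.
  m = 0100 → c = 100100, weight = 2.
  m = 1100 → c = 111100, weight = 4.
  m = 0010 → c = 101110, weight = 4.
  m = 1010 → c = 110110, weight = 4.
  m = 0110 → c = 001010, weight = 2.
  m = 1110 → c = 010010, weight = 2.
  m = 0001 → c = 111110, weight = 5.
  m = 1001 → c = 100110, weight = 3.
  m = 0101 → c = 011010, weight = 3.
  m = 1101 → c = 000010, weight = 1.
  m = 0011 → c = 010000, weight = 1.
  m = 1011 → c = 001000, weight = 1.
  m = 0111 → c = 110100, weight = 3.
  m = 1111 → c = 101100, weight = 3.
Tally weights:
  weight 0: 1 codewords.
  weight 1: 3 codewords.
  weight 2: 4 codewords.
  weight 3: 4 codewords.
  weight 4: 3 codewords.
  weight 5: 1 codewords.
Minimum distance d = smallest w > 0 with A_w > 0 = 1.
Sanity: Σ A_w = 16 = 2^4 = 16 ✓.


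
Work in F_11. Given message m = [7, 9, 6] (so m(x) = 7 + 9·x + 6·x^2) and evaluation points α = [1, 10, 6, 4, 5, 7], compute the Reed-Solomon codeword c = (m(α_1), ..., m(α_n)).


c = [0, 4, 2, 7, 4, 1]

Message polynomial: m(x) = 7 + 9·x + 6·x^2 (mod 11).
For each evaluation point α_i, compute m(α_i) mod 11:
  α_1 = 1: Horner steps 6 → 4 → 0, so m(1) = 0.
  α_2 = 10: Horner steps 6 → 3 → 4, so m(10) = 4.
  α_3 = 6: Horner steps 6 → 1 → 2, so m(6) = 2.
  α_4 = 4: Horner steps 6 → 0 → 7, so m(4) = 7.
  α_5 = 5: Horner steps 6 → 6 → 4, so m(5) = 4.
  α_6 = 7: Horner steps 6 → 7 → 1, so m(7) = 1.
Codeword c = [0, 4, 2, 7, 4, 1] ∈ F_11^6.
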